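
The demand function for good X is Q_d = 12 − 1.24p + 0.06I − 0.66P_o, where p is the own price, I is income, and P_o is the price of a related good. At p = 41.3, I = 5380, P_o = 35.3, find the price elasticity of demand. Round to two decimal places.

-0.20

At the given point, Q_d = 12 − 1.24(41.3) + 0.06(5380) − 0.66(35.3) = 12 − 51.212 + 322.8 − 23.298 = 260.29.
∂Q_d/∂p = −1.24, so E_p = (−1.24)·(41.3/260.29) ≈ -0.20.
|E_p| < 1: demand is inelastic.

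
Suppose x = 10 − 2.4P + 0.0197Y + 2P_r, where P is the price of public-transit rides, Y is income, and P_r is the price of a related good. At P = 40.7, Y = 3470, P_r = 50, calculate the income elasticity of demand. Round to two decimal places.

0.85

At the given point, x = 10 − 2.4(40.7) + 0.0197(3470) + 2(50) = 10 − 97.68 + 68.359 + 100 = 80.679.
∂x/∂Y = +0.0197, so E_I = 0.0197·(3470/80.679) ≈ 0.85.
E_I ∈ (0,1): normal good (necessity).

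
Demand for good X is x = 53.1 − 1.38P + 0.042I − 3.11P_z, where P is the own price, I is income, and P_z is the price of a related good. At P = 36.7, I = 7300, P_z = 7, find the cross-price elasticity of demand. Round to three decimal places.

-0.076

Substituting, x = 53.1 − 1.38(36.7) + 0.042(7300) − 3.11(7) = 53.1 − 50.646 + 306.6 − 21.77 = 287.284.
∂x/∂P_z = −3.11, so E_xy = -3.11·(7/287.284) ≈ -0.076.
E_xy < 0: the goods are complements.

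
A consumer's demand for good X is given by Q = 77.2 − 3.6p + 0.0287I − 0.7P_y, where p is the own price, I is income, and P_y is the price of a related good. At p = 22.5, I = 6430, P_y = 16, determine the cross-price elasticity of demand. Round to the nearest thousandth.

Substituting, Q = 77.2 − 3.6(22.5) + 0.0287(6430) − 0.7(16) = 77.2 − 81 + 184.541 − 11.2 = 169.541.
∂Q/∂P_y = −0.7, so E_xy = -0.7·(16/169.541) ≈ -0.066.
E_xy < 0: the goods are complements.

-0.066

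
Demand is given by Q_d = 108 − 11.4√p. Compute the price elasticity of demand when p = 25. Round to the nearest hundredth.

-0.56

At p = 25, Q_d = 51.
dQ_d/dp = −11.4/(2√p) = −11.4/(2·5).
Point elasticity E = (dQ_d/dp)·(p/Q_d) = -1.14 × 25/51 ≈ -0.56.
|E| < 1, so demand is inelastic at this price.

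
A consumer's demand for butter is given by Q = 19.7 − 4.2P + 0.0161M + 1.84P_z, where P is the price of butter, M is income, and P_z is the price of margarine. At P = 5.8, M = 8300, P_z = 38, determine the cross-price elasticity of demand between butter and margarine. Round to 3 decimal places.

First evaluate Q: 19.7 − 4.2(5.8) + 0.0161(8300) + 1.84(38) = 19.7 − 24.36 + 133.63 + 69.92 = 198.89.
∂Q/∂P_z = +1.84, so E_xy = 1.84·(38/198.89) ≈ 0.352.
E_xy > 0: the goods are substitutes.

0.352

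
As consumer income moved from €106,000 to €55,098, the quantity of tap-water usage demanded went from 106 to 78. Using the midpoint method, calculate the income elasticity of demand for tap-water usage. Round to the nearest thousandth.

0.482

%ΔQ = (78 − 106)/[(106+78)/2] = -28/92 ≈ -0.3043.
%ΔI = (55,098 − 106,000)/[(106,000+55,098)/2] = -50902/80549 ≈ -0.6319.
E_I = %ΔQ/%ΔI ≈ 0.482.
E_I ∈ (0,1): normal good (necessity).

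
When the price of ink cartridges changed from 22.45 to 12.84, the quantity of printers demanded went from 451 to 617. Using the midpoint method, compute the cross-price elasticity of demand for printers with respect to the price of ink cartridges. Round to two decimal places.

-0.57

%ΔQ_x = (617 − 451)/[(451+617)/2] = 166/534 ≈ 0.3109.
%ΔP_y = (12.84 − 22.45)/[(22.45+12.84)/2] ≈ -0.5446.
E_xy = 0.3109/-0.5446 ≈ -0.57.
E_xy < 0, so printers and ink cartridges are complements.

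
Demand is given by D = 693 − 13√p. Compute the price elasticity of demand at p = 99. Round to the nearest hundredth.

At p = 99, D = 563.6516.
dD/dp = −13/(2√p) = −13/(2·9.9499).
Point elasticity E = (dD/dp)·(p/D) = -0.6533 × 99/563.6516 ≈ -0.11.
|E| < 1, so demand is inelastic at this price.

-0.11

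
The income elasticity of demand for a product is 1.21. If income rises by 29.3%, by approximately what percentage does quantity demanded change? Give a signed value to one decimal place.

35.5

%ΔQ ≈ E × %ΔI = (1.21) × (29.3%) ≈ 35.5%.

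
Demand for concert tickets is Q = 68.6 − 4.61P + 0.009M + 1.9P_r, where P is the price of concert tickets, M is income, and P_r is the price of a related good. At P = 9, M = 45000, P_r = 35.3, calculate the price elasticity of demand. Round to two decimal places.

Substituting, Q = 68.6 − 4.61(9) + 0.009(45000) + 1.9(35.3) = 68.6 − 41.49 + 405 + 67.07 = 499.18.
∂Q/∂P = −4.61, so E_p = (−4.61)·(9/499.18) ≈ -0.08.
|E_p| < 1: demand is inelastic.

-0.08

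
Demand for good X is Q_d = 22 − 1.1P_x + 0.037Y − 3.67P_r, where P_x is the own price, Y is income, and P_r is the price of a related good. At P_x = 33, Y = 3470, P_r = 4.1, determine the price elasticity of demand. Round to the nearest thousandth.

Q_d = 22 − 1.1(33) + 0.037(3470) − 3.67(4.1) = 22 − 36.3 + 128.39 − 15.047 = 99.043.
∂Q_d/∂P_x = −1.1, so E_p = (−1.1)·(33/99.043) ≈ -0.367.
|E_p| < 1: demand is inelastic.

-0.367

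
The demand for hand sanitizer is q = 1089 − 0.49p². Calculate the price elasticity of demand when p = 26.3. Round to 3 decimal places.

-0.904

At p = 26.3, q = 750.0719.
dq/dp = −2·0.49·p = −25.774.
Point elasticity E = (dq/dp)·(p/q) = -25.774 × 26.3/750.0719 ≈ -0.904.
|E| < 1, so demand is inelastic at this price.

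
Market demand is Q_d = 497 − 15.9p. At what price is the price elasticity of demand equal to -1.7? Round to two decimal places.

Set −bp/(a − bp) = −1.7 ⇒ bp = 1.7(a − bp) ⇒ bp(1+1.7) = 1.7·a.
p = 1.7·497/(15.9·2.7) ≈ 19.68.

19.68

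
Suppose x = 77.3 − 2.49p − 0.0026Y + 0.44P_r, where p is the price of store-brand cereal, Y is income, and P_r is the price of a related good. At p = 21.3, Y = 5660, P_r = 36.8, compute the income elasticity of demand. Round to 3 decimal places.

-0.572

Substituting, x = 77.3 − 2.49(21.3) − 0.0026(5660) + 0.44(36.8) = 77.3 − 53.037 − 14.716 + 16.192 = 25.739.
∂x/∂Y = −0.0026, so E_I = -0.0026·(5660/25.739) ≈ -0.572.
E_I < 0: inferior good.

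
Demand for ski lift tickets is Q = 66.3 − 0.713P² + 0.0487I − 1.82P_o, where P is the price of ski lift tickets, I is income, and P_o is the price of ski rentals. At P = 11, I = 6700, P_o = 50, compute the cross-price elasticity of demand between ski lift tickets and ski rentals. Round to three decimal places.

-0.423

Evaluating quantity at (P, I, P_o) gives Q = 66.3 − 0.713(11)² + 0.0487(6700) − 1.82(50) = 66.3 − 86.273 + 326.29 − 91 = 215.317.
∂Q/∂P_o = −1.82, so E_xy = -1.82·(50/215.317) ≈ -0.423.
E_xy < 0: the goods are complements.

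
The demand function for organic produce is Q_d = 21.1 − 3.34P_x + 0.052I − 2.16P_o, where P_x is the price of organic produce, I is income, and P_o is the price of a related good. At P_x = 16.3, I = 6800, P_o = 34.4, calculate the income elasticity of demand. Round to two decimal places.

1.44

At the given point, Q_d = 21.1 − 3.34(16.3) + 0.052(6800) − 2.16(34.4) = 21.1 − 54.442 + 353.6 − 74.304 = 245.954.
∂Q_d/∂I = +0.052, so E_I = 0.052·(6800/245.954) ≈ 1.44.
E_I > 1: normal good (luxury).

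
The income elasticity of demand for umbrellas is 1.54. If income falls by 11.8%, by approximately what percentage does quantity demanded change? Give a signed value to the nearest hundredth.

-18.17

%ΔQ ≈ E × %ΔI = (1.54) × (-11.8%) ≈ -18.17%.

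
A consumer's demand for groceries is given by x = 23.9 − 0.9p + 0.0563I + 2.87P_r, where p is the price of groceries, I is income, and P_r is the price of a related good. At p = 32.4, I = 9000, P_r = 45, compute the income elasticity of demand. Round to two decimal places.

At the given point, x = 23.9 − 0.9(32.4) + 0.0563(9000) + 2.87(45) = 23.9 − 29.16 + 506.7 + 129.15 = 630.59.
∂x/∂I = +0.0563, so E_I = 0.0563·(9000/630.59) ≈ 0.80.
E_I ∈ (0,1): normal good (necessity).

0.80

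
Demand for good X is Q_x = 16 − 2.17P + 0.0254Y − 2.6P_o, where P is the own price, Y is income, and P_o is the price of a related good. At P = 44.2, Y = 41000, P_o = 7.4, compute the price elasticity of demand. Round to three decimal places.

-0.102

Evaluating quantity at (P, Y, P_o) gives Q_x = 16 − 2.17(44.2) + 0.0254(41000) − 2.6(7.4) = 16 − 95.914 + 1041.4 − 19.24 = 942.246.
∂Q_x/∂P = −2.17, so E_p = (−2.17)·(44.2/942.246) ≈ -0.102.
|E_p| < 1: demand is inelastic.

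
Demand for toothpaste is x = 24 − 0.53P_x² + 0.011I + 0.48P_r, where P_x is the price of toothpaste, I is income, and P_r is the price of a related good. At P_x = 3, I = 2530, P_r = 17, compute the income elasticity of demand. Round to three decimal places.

At the given point, x = 24 − 0.53(3)² + 0.011(2530) + 0.48(17) = 24 − 4.77 + 27.83 + 8.16 = 55.22.
∂x/∂I = +0.011, so E_I = 0.011·(2530/55.22) ≈ 0.504.
E_I ∈ (0,1): normal good (necessity).

0.504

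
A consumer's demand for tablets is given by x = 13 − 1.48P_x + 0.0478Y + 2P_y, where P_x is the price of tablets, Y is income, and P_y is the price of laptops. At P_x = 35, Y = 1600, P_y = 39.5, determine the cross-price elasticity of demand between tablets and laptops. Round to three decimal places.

0.677

At the given point, x = 13 − 1.48(35) + 0.0478(1600) + 2(39.5) = 13 − 51.8 + 76.48 + 79 = 116.68.
∂x/∂P_y = +2, so E_xy = 2·(39.5/116.68) ≈ 0.677.
E_xy > 0: the goods are substitutes.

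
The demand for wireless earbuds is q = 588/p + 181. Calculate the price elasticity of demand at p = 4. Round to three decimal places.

At p = 4, q = 328.
dq/dp = −588/p² = −36.75.
Point elasticity E = (dq/dp)·(p/q) = -36.75 × 4/328 ≈ -0.448.
|E| < 1, so demand is inelastic at this price.

-0.448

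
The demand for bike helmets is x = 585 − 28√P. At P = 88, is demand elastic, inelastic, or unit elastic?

At P = 88, x = 322.3367.
dx/dP = −28/(2√P) = −28/(2·9.3808).
Point elasticity E = (dx/dP)·(P/x) = -1.4924 × 88/322.3367 ≈ -0.407.
|E| ≈ 0.407 < 1, so demand is inelastic.

inelastic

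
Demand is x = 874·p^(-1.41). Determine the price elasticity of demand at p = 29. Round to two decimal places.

-1.41

For a Cobb–Douglas (constant-elasticity) form x = A·p^α·…, the elasticity with respect to p equals the exponent α at every point.
Here the exponent on p is -1.41, so the price elasticity of demand is -1.41.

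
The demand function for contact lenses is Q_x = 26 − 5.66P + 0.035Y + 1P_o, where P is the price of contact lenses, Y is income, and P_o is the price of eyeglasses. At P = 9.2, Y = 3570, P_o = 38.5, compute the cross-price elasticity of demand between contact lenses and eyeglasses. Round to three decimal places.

0.280

Q_x = 26 − 5.66(9.2) + 0.035(3570) + 1(38.5) = 26 − 52.072 + 124.95 + 38.5 = 137.378.
∂Q_x/∂P_o = +1, so E_xy = 1·(38.5/137.378) ≈ 0.280.
E_xy > 0: the goods are substitutes.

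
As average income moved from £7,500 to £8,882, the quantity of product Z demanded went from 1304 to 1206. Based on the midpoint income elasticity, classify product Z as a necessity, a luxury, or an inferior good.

%ΔQ = (1206 − 1304)/[(1304+1206)/2] = -98/1255 ≈ -0.0781.
%ΔI = (8,882 − 7,500)/[(7,500+8,882)/2] = 1382/8191 ≈ 0.1687.
E_I = %ΔQ/%ΔI ≈ -0.463.
E_I < 0: inferior good.

inferior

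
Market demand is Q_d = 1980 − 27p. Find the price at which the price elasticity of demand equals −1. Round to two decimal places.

For linear demand Q_d = a − bp, E = −bp/(a − bp). |E| = 1 ⇒ bp = a − bp ⇒ p = a/(2b).
p = 1980/(2·27) ≈ 36.67.

36.67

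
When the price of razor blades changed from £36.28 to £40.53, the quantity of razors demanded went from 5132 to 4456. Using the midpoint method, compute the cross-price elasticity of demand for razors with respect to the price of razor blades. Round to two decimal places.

%ΔQ_x = (4456 − 5132)/[(5132+4456)/2] = -676/4794 ≈ -0.1410.
%ΔP_y = (40.53 − 36.28)/[(36.28+40.53)/2] ≈ 0.1107.
E_xy = -0.1410/0.1107 ≈ -1.27.
E_xy < 0, so razors and razor blades are complements.

-1.27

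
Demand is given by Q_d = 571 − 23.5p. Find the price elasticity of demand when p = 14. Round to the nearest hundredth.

-1.36

At p = 14, Q_d = 242.
dQ_d/dp = −23.5.
Point elasticity E = (dQ_d/dp)·(p/Q_d) = -23.5 × 14/242 ≈ -1.36.
|E| > 1, so demand is elastic at this price.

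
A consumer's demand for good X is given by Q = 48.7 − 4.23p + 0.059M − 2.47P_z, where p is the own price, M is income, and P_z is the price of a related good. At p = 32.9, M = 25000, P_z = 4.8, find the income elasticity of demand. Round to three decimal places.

1.075

Q = 48.7 − 4.23(32.9) + 0.059(25000) − 2.47(4.8) = 48.7 − 139.167 + 1475 − 11.856 = 1372.677.
∂Q/∂M = +0.059, so E_I = 0.059·(25000/1372.677) ≈ 1.075.
E_I > 1: normal good (luxury).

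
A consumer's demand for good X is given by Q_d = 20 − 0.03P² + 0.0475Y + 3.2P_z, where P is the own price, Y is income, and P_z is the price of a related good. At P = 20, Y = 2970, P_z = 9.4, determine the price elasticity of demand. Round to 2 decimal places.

-0.13

At the given point, Q_d = 20 − 0.03(20)² + 0.0475(2970) + 3.2(9.4) = 20 − 12 + 141.075 + 30.08 = 179.155.
∂Q_d/∂P = −2·0.03·P = -1.2, so E_p = -1.2·(20/179.155) ≈ -0.13.
|E_p| < 1: demand is inelastic.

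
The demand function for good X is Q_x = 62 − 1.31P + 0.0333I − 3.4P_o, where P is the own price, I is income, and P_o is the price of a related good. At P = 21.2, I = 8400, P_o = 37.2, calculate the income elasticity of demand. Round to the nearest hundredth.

At the given point, Q_x = 62 − 1.31(21.2) + 0.0333(8400) − 3.4(37.2) = 62 − 27.772 + 279.72 − 126.48 = 187.468.
∂Q_x/∂I = +0.0333, so E_I = 0.0333·(8400/187.468) ≈ 1.49.
E_I > 1: normal good (luxury).

1.49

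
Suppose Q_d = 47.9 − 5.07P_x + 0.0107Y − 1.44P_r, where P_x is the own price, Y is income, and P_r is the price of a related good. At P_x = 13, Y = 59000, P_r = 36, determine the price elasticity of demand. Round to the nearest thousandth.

-0.117

Q_d = 47.9 − 5.07(13) + 0.0107(59000) − 1.44(36) = 47.9 − 65.91 + 631.3 − 51.84 = 561.45.
∂Q_d/∂P_x = −5.07, so E_p = (−5.07)·(13/561.45) ≈ -0.117.
|E_p| < 1: demand is inelastic.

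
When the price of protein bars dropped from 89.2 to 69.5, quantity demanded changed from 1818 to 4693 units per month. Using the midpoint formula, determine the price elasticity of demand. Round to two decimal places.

%ΔQ = (4693 − 1818)/[(1818 + 4693)/2] = 2875/3255.5 ≈ 0.8831.
%Δp = (69.5 − 89.2)/[(89.2 + 69.5)/2] = -19.7/79.35 ≈ -0.2483.
Arc elasticity E = %ΔQ/%Δp ≈ 0.8831/-0.2483 ≈ -3.56.
|E| > 1: demand is elastic over this range.

-3.56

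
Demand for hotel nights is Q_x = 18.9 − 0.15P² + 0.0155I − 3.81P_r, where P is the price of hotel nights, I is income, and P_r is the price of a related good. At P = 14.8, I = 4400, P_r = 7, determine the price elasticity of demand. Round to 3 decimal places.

At the given point, Q_x = 18.9 − 0.15(14.8)² + 0.0155(4400) − 3.81(7) = 18.9 − 32.856 + 68.2 − 26.67 = 27.574.
∂Q_x/∂P = −2·0.15·P = -4.44, so E_p = -4.44·(14.8/27.574) ≈ -2.383.
|E_p| > 1: demand is elastic.

-2.383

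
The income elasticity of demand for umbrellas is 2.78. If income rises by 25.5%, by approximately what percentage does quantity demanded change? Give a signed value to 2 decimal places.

%ΔQ ≈ E × %ΔI = (2.78) × (25.5%) = 70.89%.

70.89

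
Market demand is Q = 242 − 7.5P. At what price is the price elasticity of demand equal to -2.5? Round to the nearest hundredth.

Set −bP/(a − bP) = −2.5 ⇒ bP = 2.5(a − bP) ⇒ bP(1+2.5) = 2.5·a.
P = 2.5·242/(7.5·3.5) ≈ 23.05.

23.05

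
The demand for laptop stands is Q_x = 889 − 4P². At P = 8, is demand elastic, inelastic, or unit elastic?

inelastic

At P = 8, Q_x = 633.
dQ_x/dP = −2·4·P = −64.
Point elasticity E = (dQ_x/dP)·(P/Q_x) = -64 × 8/633 ≈ -0.809.
|E| ≈ 0.809 < 1, so demand is inelastic.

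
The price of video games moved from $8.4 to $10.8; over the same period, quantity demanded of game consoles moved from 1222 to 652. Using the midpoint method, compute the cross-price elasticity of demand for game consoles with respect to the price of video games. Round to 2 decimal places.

-2.43

%ΔQ_x = (652 − 1222)/[(1222+652)/2] = -570/937 ≈ -0.6083.
%ΔP_y = (10.8 − 8.4)/[(8.4+10.8)/2] ≈ 0.2500.
E_xy = -0.6083/0.2500 ≈ -2.43.
E_xy < 0, so game consoles and video games are complements.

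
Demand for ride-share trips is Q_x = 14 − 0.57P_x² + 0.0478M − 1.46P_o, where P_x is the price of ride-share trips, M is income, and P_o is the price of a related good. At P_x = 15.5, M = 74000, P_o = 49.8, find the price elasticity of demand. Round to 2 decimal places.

At the given point, Q_x = 14 − 0.57(15.5)² + 0.0478(74000) − 1.46(49.8) = 14 − 136.9425 + 3537.2 − 72.708 = 3341.5495.
∂Q_x/∂P_x = −2·0.57·P_x = -17.67, so E_p = -17.67·(15.5/3341.5495) ≈ -0.08.
|E_p| < 1: demand is inelastic.

-0.08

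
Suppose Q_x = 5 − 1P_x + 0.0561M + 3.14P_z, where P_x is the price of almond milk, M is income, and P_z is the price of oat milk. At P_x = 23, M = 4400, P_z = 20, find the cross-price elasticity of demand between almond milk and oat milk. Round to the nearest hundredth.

0.22

First evaluate Q_x: 5 − 1(23) + 0.0561(4400) + 3.14(20) = 5 − 23 + 246.84 + 62.8 = 291.64.
∂Q_x/∂P_z = +3.14, so E_xy = 3.14·(20/291.64) ≈ 0.22.
E_xy > 0: the goods are substitutes.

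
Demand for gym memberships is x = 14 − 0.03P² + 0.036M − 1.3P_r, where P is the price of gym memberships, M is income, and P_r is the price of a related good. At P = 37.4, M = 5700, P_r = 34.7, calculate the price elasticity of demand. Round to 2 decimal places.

-0.64

Substituting, x = 14 − 0.03(37.4)² + 0.036(5700) − 1.3(34.7) = 14 − 41.9628 + 205.2 − 45.11 = 132.1272.
∂x/∂P = −2·0.03·P = -2.244, so E_p = -2.244·(37.4/132.1272) ≈ -0.64.
|E_p| < 1: demand is inelastic.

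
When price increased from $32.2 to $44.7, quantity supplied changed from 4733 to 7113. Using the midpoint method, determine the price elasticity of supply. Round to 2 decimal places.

1.24

%Δq = (7113 − 4733)/[(4733 + 7113)/2] = 2380/5923 ≈ 0.4018.
%Δp = (44.7 − 32.2)/[(32.2 + 44.7)/2] = 12.5/38.45 ≈ 0.3251.
Arc elasticity E = %Δq/%Δp ≈ 0.4018/0.3251 ≈ 1.24.
|E| > 1: supply is elastic over this range.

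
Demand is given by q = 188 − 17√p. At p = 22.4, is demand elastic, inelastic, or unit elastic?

inelastic

At p = 22.4, q = 107.5413.
dq/dp = −17/(2√p) = −17/(2·4.7329).
Point elasticity E = (dq/dp)·(p/q) = -1.796 × 22.4/107.5413 ≈ -0.374.
|E| ≈ 0.374 < 1, so demand is inelastic.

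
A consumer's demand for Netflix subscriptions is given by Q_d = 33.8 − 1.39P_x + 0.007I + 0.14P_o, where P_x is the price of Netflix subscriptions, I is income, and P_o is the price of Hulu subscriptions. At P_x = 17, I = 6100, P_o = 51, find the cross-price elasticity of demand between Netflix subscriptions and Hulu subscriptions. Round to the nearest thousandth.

0.119

First evaluate Q_d: 33.8 − 1.39(17) + 0.007(6100) + 0.14(51) = 33.8 − 23.63 + 42.7 + 7.14 = 60.01.
∂Q_d/∂P_o = +0.14, so E_xy = 0.14·(51/60.01) ≈ 0.119.
E_xy > 0: the goods are substitutes.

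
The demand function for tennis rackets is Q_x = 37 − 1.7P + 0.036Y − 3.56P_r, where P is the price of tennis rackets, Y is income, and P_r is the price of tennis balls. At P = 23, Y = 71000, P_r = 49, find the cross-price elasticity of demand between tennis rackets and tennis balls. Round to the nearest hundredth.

First evaluate Q_x: 37 − 1.7(23) + 0.036(71000) − 3.56(49) = 37 − 39.1 + 2556 − 174.44 = 2379.46.
∂Q_x/∂P_r = −3.56, so E_xy = -3.56·(49/2379.46) ≈ -0.07.
E_xy < 0: the goods are complements.

-0.07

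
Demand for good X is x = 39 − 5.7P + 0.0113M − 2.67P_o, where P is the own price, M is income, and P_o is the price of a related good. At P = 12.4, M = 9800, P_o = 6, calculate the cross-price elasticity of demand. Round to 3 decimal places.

-0.254

Substituting, x = 39 − 5.7(12.4) + 0.0113(9800) − 2.67(6) = 39 − 70.68 + 110.74 − 16.02 = 63.04.
∂x/∂P_o = −2.67, so E_xy = -2.67·(6/63.04) ≈ -0.254.
E_xy < 0: the goods are complements.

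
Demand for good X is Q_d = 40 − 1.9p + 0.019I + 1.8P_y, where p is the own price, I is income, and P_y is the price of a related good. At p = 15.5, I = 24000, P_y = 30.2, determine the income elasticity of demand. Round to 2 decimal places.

0.88

First evaluate Q_d: 40 − 1.9(15.5) + 0.019(24000) + 1.8(30.2) = 40 − 29.45 + 456 + 54.36 = 520.91.
∂Q_d/∂I = +0.019, so E_I = 0.019·(24000/520.91) ≈ 0.88.
E_I ∈ (0,1): normal good (necessity).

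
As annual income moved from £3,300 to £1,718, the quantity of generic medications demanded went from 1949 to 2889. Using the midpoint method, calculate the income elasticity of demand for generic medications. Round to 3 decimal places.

-0.616

%ΔQ = (2889 − 1949)/[(1949+2889)/2] = 940/2419 ≈ 0.3886.
%ΔY = (1,718 − 3,300)/[(3,300+1,718)/2] = -1582/2509 ≈ -0.6305.
E_I = %ΔQ/%ΔY ≈ -0.616.
E_I < 0: inferior good.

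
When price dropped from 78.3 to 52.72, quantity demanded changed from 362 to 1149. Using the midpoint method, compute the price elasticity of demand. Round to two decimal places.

-2.67

%Δq = (1149 − 362)/[(362 + 1149)/2] = 787/755.5 ≈ 1.0417.
%Δp = (52.72 − 78.3)/[(78.3 + 52.72)/2] = -25.58/65.51 ≈ -0.3905.
Arc elasticity E = %Δq/%Δp ≈ 1.0417/-0.3905 ≈ -2.67.
|E| > 1: demand is elastic over this range.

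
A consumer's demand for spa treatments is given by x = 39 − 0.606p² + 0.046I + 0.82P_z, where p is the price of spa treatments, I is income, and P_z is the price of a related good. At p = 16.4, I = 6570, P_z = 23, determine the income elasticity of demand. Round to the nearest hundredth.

x = 39 − 0.606(16.4)² + 0.046(6570) + 0.82(23) = 39 − 162.9898 + 302.22 + 18.86 = 197.0902.
∂x/∂I = +0.046, so E_I = 0.046·(6570/197.0902) ≈ 1.53.
E_I > 1: normal good (luxury).

1.53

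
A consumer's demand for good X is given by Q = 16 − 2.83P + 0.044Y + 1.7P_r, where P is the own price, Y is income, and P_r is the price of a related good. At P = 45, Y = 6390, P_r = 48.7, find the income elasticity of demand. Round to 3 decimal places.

First evaluate Q: 16 − 2.83(45) + 0.044(6390) + 1.7(48.7) = 16 − 127.35 + 281.16 + 82.79 = 252.6.
∂Q/∂Y = +0.044, so E_I = 0.044·(6390/252.6) ≈ 1.113.
E_I > 1: normal good (luxury).

1.113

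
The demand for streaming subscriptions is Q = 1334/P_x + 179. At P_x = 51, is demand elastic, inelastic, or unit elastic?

At P_x = 51, Q = 205.1569.
dQ/dP_x = −1334/P_x² = −0.5129.
Point elasticity E = (dQ/dP_x)·(P_x/Q) = -0.5129 × 51/205.1569 ≈ -0.127.
|E| ≈ 0.127 < 1, so demand is inelastic.

inelastic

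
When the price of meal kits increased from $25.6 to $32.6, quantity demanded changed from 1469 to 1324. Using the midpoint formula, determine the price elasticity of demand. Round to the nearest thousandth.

%Δq = (1324 − 1469)/[(1469 + 1324)/2] = -145/1396.5 ≈ -0.1038.
%ΔP = (32.6 − 25.6)/[(25.6 + 32.6)/2] = 7/29.1 ≈ 0.2405.
Arc elasticity E = %Δq/%ΔP ≈ -0.1038/0.2405 ≈ -0.432.
|E| < 1: demand is inelastic over this range.

-0.432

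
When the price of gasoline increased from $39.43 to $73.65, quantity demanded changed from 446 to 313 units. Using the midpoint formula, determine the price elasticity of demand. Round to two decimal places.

-0.58

%ΔQ = (313 − 446)/[(446 + 313)/2] = -133/379.5 ≈ -0.3505.
%Δp = (73.65 − 39.43)/[(39.43 + 73.65)/2] = 34.22/56.54 ≈ 0.6052.
Arc elasticity E = %ΔQ/%Δp ≈ -0.3505/0.6052 ≈ -0.58.
|E| < 1: demand is inelastic over this range.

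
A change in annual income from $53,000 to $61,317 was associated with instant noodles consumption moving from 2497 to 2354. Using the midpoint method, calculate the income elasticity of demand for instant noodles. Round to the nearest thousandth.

%ΔQ = (2354 − 2497)/[(2497+2354)/2] = -143/2425.5 ≈ -0.0590.
%ΔM = (61,317 − 53,000)/[(53,000+61,317)/2] = 8317/57158.5 ≈ 0.1455.
E_I = %ΔQ/%ΔM ≈ -0.405.
E_I < 0: inferior good.

-0.405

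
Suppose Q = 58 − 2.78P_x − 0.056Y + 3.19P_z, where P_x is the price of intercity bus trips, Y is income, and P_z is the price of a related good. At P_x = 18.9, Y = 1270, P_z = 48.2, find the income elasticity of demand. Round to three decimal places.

-0.807

Substituting, Q = 58 − 2.78(18.9) − 0.056(1270) + 3.19(48.2) = 58 − 52.542 − 71.12 + 153.758 = 88.096.
∂Q/∂Y = −0.056, so E_I = -0.056·(1270/88.096) ≈ -0.807.
E_I < 0: inferior good.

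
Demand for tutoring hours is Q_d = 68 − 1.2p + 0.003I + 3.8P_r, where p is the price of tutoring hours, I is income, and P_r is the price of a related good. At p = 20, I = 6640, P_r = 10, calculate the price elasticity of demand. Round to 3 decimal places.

Evaluating quantity at (p, I, P_r) gives Q_d = 68 − 1.2(20) + 0.003(6640) + 3.8(10) = 68 − 24 + 19.92 + 38 = 101.92.
∂Q_d/∂p = −1.2, so E_p = (−1.2)·(20/101.92) ≈ -0.235.
|E_p| < 1: demand is inelastic.

-0.235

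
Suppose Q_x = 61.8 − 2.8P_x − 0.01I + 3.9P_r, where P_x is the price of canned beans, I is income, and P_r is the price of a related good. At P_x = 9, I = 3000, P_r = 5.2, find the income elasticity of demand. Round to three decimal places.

-1.116

First evaluate Q_x: 61.8 − 2.8(9) − 0.01(3000) + 3.9(5.2) = 61.8 − 25.2 − 30 + 20.28 = 26.88.
∂Q_x/∂I = −0.01, so E_I = -0.01·(3000/26.88) ≈ -1.116.
E_I < 0: inferior good.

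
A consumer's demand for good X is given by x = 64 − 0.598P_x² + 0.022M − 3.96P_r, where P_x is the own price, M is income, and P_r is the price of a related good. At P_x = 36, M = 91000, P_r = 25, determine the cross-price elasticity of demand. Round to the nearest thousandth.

At the given point, x = 64 − 0.598(36)² + 0.022(91000) − 3.96(25) = 64 − 775.008 + 2002 − 99 = 1191.992.
∂x/∂P_r = −3.96, so E_xy = -3.96·(25/1191.992) ≈ -0.083.
E_xy < 0: the goods are complements.

-0.083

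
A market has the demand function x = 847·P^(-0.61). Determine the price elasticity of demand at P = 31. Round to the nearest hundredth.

-0.61

For a Cobb–Douglas (constant-elasticity) form x = A·P^α·…, the elasticity with respect to P equals the exponent α at every point.
Here the exponent on P is -0.61, so the price elasticity of demand is -0.61.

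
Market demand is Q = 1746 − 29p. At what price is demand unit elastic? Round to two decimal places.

For linear demand Q = a − bp, E = −bp/(a − bp). |E| = 1 ⇒ bp = a − bp ⇒ p = a/(2b).
p = 1746/(2·29) ≈ 30.10.

30.10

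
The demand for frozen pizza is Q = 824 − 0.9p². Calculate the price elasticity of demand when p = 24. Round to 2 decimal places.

-3.39

At p = 24, Q = 305.6.
dQ/dp = −2·0.9·p = −43.2.
Point elasticity E = (dQ/dp)·(p/Q) = -43.2 × 24/305.6 ≈ -3.39.
|E| > 1, so demand is elastic at this price.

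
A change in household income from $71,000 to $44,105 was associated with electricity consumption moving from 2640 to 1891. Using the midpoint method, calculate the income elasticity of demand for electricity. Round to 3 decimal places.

%ΔQ = (1891 − 2640)/[(2640+1891)/2] = -749/2265.5 ≈ -0.3306.
%ΔY = (44,105 − 71,000)/[(71,000+44,105)/2] = -26895/57552.5 ≈ -0.4673.
E_I = %ΔQ/%ΔY ≈ 0.707.
E_I ∈ (0,1): normal good (necessity).

0.707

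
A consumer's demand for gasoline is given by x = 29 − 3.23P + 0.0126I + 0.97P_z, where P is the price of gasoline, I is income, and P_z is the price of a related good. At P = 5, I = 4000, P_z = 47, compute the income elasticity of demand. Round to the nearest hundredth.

x = 29 − 3.23(5) + 0.0126(4000) + 0.97(47) = 29 − 16.15 + 50.4 + 45.59 = 108.84.
∂x/∂I = +0.0126, so E_I = 0.0126·(4000/108.84) ≈ 0.46.
E_I ∈ (0,1): normal good (necessity).

0.46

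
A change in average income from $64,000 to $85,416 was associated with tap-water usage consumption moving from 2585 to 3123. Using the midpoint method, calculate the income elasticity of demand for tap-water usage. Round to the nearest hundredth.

%ΔQ = (3123 − 2585)/[(2585+3123)/2] = 538/2854 ≈ 0.1885.
%ΔM = (85,416 − 64,000)/[(64,000+85,416)/2] = 21416/74708 ≈ 0.2867.
E_I = %ΔQ/%ΔM ≈ 0.66.
E_I ∈ (0,1): normal good (necessity).

0.66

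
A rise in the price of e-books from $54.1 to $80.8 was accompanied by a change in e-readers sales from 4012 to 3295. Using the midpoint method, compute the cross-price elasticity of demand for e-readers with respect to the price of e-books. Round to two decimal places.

-0.50

%ΔQ_x = (3295 − 4012)/[(4012+3295)/2] = -717/3653.5 ≈ -0.1963.
%ΔP_y = (80.8 − 54.1)/[(54.1+80.8)/2] ≈ 0.3958.
E_xy = -0.1963/0.3958 ≈ -0.50.
E_xy < 0, so e-readers and e-books are complements.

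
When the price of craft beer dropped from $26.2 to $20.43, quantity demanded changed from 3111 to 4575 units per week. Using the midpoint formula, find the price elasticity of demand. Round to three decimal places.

%ΔQ = (4575 − 3111)/[(3111 + 4575)/2] = 1464/3843 ≈ 0.3810.
%ΔP = (20.43 − 26.2)/[(26.2 + 20.43)/2] = -5.77/23.315 ≈ -0.2475.
Arc elasticity E = %ΔQ/%ΔP ≈ 0.3810/-0.2475 ≈ -1.539.
|E| > 1: demand is elastic over this range.

-1.539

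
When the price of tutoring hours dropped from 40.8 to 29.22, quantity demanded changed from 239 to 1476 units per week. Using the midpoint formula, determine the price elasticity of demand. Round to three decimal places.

%Δq = (1476 − 239)/[(239 + 1476)/2] = 1237/857.5 ≈ 1.4426.
%ΔP = (29.22 − 40.8)/[(40.8 + 29.22)/2] = -11.58/35.01 ≈ -0.3308.
Arc elasticity E = %Δq/%ΔP ≈ 1.4426/-0.3308 ≈ -4.361.
|E| > 1: demand is elastic over this range.

-4.361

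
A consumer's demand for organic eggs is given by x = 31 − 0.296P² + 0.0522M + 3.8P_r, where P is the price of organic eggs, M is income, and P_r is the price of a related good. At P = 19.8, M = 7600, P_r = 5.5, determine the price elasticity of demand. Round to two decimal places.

x = 31 − 0.296(19.8)² + 0.0522(7600) + 3.8(5.5) = 31 − 116.0438 + 396.72 + 20.9 = 332.5762.
∂x/∂P = −2·0.296·P = -11.7216, so E_p = -11.7216·(19.8/332.5762) ≈ -0.70.
|E_p| < 1: demand is inelastic.

-0.70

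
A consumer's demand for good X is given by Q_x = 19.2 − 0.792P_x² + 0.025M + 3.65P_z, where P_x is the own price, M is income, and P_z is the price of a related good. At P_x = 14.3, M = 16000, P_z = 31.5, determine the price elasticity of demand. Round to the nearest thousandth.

-0.870

Substituting, Q_x = 19.2 − 0.792(14.3)² + 0.025(16000) + 3.65(31.5) = 19.2 − 161.9561 + 400 + 114.975 = 372.2189.
∂Q_x/∂P_x = −2·0.792·P_x = -22.6512, so E_p = -22.6512·(14.3/372.2189) ≈ -0.870.
|E_p| < 1: demand is inelastic.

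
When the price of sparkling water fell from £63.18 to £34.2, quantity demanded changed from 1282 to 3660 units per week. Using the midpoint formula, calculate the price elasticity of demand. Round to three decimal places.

%ΔQ = (3660 − 1282)/[(1282 + 3660)/2] = 2378/2471 ≈ 0.9624.
%Δp = (34.2 − 63.18)/[(63.18 + 34.2)/2] = -28.98/48.69 ≈ -0.5952.
Arc elasticity E = %ΔQ/%Δp ≈ 0.9624/-0.5952 ≈ -1.617.
|E| > 1: demand is elastic over this range.

-1.617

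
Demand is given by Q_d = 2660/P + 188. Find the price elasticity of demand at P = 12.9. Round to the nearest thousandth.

At P = 12.9, Q_d = 394.2016.
dQ_d/dP = −2660/P² = −15.9846.
Point elasticity E = (dQ_d/dP)·(P/Q_d) = -15.9846 × 12.9/394.2016 ≈ -0.523.
|E| < 1, so demand is inelastic at this price.

-0.523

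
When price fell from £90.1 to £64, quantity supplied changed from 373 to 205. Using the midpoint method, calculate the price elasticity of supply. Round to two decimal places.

%Δq = (205 − 373)/[(373 + 205)/2] = -168/289 ≈ -0.5813.
%Δp = (64 − 90.1)/[(90.1 + 64)/2] = -26.1/77.05 ≈ -0.3387.
Arc elasticity E = %Δq/%Δp ≈ -0.5813/-0.3387 ≈ 1.72.
|E| > 1: supply is elastic over this range.

1.72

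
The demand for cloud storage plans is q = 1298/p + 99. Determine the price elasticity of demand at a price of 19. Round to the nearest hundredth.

-0.41

At p = 19, q = 167.3158.
dq/dp = −1298/p² = −3.5956.
Point elasticity E = (dq/dp)·(p/q) = -3.5956 × 19/167.3158 ≈ -0.41.
|E| < 1, so demand is inelastic at this price.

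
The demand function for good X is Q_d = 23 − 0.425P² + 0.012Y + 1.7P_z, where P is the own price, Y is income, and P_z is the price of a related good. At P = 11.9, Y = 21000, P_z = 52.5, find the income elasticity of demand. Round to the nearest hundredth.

0.83

First evaluate Q_d: 23 − 0.425(11.9)² + 0.012(21000) + 1.7(52.5) = 23 − 60.1843 + 252 + 89.25 = 304.0658.
∂Q_d/∂Y = +0.012, so E_I = 0.012·(21000/304.0658) ≈ 0.83.
E_I ∈ (0,1): normal good (necessity).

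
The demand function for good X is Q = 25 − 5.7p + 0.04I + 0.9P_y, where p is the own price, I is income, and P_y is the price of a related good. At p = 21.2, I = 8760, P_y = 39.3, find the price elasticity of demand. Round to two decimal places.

Evaluating quantity at (p, I, P_y) gives Q = 25 − 5.7(21.2) + 0.04(8760) + 0.9(39.3) = 25 − 120.84 + 350.4 + 35.37 = 289.93.
∂Q/∂p = −5.7, so E_p = (−5.7)·(21.2/289.93) ≈ -0.42.
|E_p| < 1: demand is inelastic.

-0.42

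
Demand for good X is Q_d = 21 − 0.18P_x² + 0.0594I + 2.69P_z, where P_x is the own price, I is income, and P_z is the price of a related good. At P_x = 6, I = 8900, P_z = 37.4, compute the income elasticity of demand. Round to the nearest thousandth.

Q_d = 21 − 0.18(6)² + 0.0594(8900) + 2.69(37.4) = 21 − 6.48 + 528.66 + 100.606 = 643.786.
∂Q_d/∂I = +0.0594, so E_I = 0.0594·(8900/643.786) ≈ 0.821.
E_I ∈ (0,1): normal good (necessity).

0.821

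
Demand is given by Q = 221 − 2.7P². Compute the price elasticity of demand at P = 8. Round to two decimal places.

-7.17

At P = 8, Q = 48.2.
dQ/dP = −2·2.7·P = −43.2.
Point elasticity E = (dQ/dP)·(P/Q) = -43.2 × 8/48.2 ≈ -7.17.
|E| > 1, so demand is elastic at this price.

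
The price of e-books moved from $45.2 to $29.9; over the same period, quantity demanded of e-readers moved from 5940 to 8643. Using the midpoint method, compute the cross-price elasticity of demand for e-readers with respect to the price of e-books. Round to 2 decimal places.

-0.91

%ΔQ_x = (8643 − 5940)/[(5940+8643)/2] = 2703/7291.5 ≈ 0.3707.
%ΔP_y = (29.9 − 45.2)/[(45.2+29.9)/2] ≈ -0.4075.
E_xy = 0.3707/-0.4075 ≈ -0.91.
E_xy < 0, so e-readers and e-books are complements.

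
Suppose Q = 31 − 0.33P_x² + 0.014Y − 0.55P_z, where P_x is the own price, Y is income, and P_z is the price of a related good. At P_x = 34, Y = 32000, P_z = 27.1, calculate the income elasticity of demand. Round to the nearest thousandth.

5.423

Substituting, Q = 31 − 0.33(34)² + 0.014(32000) − 0.55(27.1) = 31 − 381.48 + 448 − 14.905 = 82.615.
∂Q/∂Y = +0.014, so E_I = 0.014·(32000/82.615) ≈ 5.423.
E_I > 1: normal good (luxury).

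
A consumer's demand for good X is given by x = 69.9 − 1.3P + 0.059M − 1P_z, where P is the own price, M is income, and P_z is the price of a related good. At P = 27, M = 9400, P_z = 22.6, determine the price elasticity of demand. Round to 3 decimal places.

-0.062

Evaluating quantity at (P, M, P_z) gives x = 69.9 − 1.3(27) + 0.059(9400) − 1(22.6) = 69.9 − 35.1 + 554.6 − 22.6 = 566.8.
∂x/∂P = −1.3, so E_p = (−1.3)·(27/566.8) ≈ -0.062.
|E_p| < 1: demand is inelastic.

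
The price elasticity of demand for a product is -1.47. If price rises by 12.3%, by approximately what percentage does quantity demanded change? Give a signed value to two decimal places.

%ΔQ ≈ E × %ΔP = (-1.47) × (12.3%) ≈ -18.08%.

-18.08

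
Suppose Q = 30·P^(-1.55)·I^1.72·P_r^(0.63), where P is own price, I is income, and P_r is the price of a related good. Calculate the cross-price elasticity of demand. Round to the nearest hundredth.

For a Cobb–Douglas (constant-elasticity) form Q = A·P_r^α·…, the elasticity with respect to P_r equals the exponent α at every point.
Here the exponent on P_r is 0.63, so the cross-price elasticity of demand is 0.63.

0.63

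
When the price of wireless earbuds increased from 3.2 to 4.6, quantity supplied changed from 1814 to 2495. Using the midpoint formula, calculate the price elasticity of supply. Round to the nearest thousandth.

%ΔQ = (2495 − 1814)/[(1814 + 2495)/2] = 681/2154.5 ≈ 0.3161.
%ΔP = (4.6 − 3.2)/[(3.2 + 4.6)/2] = 1.4/3.9 ≈ 0.3590.
Arc elasticity E = %ΔQ/%ΔP ≈ 0.3161/0.3590 ≈ 0.881.
|E| < 1: supply is inelastic over this range.

0.881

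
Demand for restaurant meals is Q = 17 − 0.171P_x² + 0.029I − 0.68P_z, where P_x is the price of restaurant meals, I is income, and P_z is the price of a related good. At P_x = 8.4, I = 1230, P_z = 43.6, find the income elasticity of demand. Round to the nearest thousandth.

3.256

Q = 17 − 0.171(8.4)² + 0.029(1230) − 0.68(43.6) = 17 − 12.0658 + 35.67 − 29.648 = 10.9562.
∂Q/∂I = +0.029, so E_I = 0.029·(1230/10.9562) ≈ 3.256.
E_I > 1: normal good (luxury).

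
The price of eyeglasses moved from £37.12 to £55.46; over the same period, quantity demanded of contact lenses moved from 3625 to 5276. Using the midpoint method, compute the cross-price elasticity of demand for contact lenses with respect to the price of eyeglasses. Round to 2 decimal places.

%ΔQ_x = (5276 − 3625)/[(3625+5276)/2] = 1651/4450.5 ≈ 0.3710.
%ΔP_y = (55.46 − 37.12)/[(37.12+55.46)/2] ≈ 0.3962.
E_xy = 0.3710/0.3962 ≈ 0.94.
E_xy > 0, so contact lenses and eyeglasses are substitutes.

0.94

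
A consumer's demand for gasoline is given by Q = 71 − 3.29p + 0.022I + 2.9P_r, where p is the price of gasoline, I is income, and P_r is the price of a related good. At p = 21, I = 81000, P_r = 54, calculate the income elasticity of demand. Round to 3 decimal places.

0.918

First evaluate Q: 71 − 3.29(21) + 0.022(81000) + 2.9(54) = 71 − 69.09 + 1782 + 156.6 = 1940.51.
∂Q/∂I = +0.022, so E_I = 0.022·(81000/1940.51) ≈ 0.918.
E_I ∈ (0,1): normal good (necessity).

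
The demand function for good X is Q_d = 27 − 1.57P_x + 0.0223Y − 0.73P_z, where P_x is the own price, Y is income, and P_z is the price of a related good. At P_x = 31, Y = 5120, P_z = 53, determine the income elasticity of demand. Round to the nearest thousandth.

Substituting, Q_d = 27 − 1.57(31) + 0.0223(5120) − 0.73(53) = 27 − 48.67 + 114.176 − 38.69 = 53.816.
∂Q_d/∂Y = +0.0223, so E_I = 0.0223·(5120/53.816) ≈ 2.122.
E_I > 1: normal good (luxury).

2.122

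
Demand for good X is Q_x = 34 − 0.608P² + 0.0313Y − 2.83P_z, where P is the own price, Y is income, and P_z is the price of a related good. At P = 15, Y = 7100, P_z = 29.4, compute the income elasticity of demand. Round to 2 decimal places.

6.13

Q_x = 34 − 0.608(15)² + 0.0313(7100) − 2.83(29.4) = 34 − 136.8 + 222.23 − 83.202 = 36.228.
∂Q_x/∂Y = +0.0313, so E_I = 0.0313·(7100/36.228) ≈ 6.13.
E_I > 1: normal good (luxury).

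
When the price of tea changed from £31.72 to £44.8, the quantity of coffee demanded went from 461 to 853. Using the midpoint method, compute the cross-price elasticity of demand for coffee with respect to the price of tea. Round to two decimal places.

1.75

%ΔQ_x = (853 − 461)/[(461+853)/2] = 392/657 ≈ 0.5967.
%ΔP_y = (44.8 − 31.72)/[(31.72+44.8)/2] ≈ 0.3419.
E_xy = 0.5967/0.3419 ≈ 1.75.
E_xy > 0, so coffee and tea are substitutes.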